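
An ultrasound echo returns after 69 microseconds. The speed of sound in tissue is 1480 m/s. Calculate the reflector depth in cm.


depth = c * t / 2
t = 69 us = 6.9000e-05 s
depth = 1480 * 6.9000e-05 / 2
depth = 0.05106 m = 5.106 cm


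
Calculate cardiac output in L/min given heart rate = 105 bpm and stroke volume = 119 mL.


CO = HR * SV
CO = 105 * 119 / 1000
CO = 12.49 L/min


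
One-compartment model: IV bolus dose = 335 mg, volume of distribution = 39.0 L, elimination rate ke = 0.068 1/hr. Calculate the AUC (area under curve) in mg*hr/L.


C0 = Dose/Vd = 335/39.0 = 8.58974 mg/L
AUC = C0/ke = 8.58974/0.068
AUC = 126.3 mg*hr/L


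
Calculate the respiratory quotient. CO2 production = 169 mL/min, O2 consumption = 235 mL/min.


RQ = VCO2 / VO2
RQ = 169 / 235
RQ = 0.7191


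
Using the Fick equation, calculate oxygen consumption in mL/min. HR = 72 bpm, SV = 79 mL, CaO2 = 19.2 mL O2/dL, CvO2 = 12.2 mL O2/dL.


CO = HR*SV = 72*79/1000 = 5.688 L/min
a-v O2 diff = 19.2 - 12.2 = 7 mL/dL
VO2 = CO * (CaO2-CvO2) * 10 dL/L
VO2 = 5.688 * 7 * 10
VO2 = 398.2 mL/min


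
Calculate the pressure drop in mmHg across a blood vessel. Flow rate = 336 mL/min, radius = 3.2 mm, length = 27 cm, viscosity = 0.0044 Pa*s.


dP = 8*mu*L*Q / (pi*r^4)
Q = 336 mL/min = 5.6e-06 m^3/s
dP = 161.564 Pa = 161.564 / 133.322 mmHg = 1.212 mmHg


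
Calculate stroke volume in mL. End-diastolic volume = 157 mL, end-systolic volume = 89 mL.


SV = EDV - ESV
SV = 157 - 89
SV = 68 mL


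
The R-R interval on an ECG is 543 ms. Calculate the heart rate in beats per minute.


HR = 60 / RR_interval(s)
RR = 543 ms = 0.543 s
HR = 60 / 0.543 = 110.5 bpm


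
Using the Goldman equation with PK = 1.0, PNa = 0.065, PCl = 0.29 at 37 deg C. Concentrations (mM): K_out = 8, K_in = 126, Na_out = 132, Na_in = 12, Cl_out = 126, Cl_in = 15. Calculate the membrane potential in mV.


Vm = (RT/F)*ln((PK*Ko + PNa*Nao + PCl*Cli)/(PK*Ki + PNa*Nai + PCl*Clo))
Numer = 20.93, Denom = 163.32
Vm = -54.91 mV


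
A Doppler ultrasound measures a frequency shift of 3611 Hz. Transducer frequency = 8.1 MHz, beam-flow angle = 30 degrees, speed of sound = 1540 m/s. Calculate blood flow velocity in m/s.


v = fd * c / (2 * f0 * cos(theta))
v = 3611 * 1540 / (2 * 8.1000e+06 * cos(30))
v = 0.3964 m/s


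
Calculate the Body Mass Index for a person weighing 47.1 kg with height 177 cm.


BMI = weight / height^2
height = 177 cm = 1.77 m
BMI = 47.1 / 1.77^2
BMI = 15.03 kg/m^2


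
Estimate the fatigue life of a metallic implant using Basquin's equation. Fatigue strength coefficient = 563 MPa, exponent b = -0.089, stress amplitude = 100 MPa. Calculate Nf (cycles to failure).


sigma_a = sigma_f' * (2Nf)^b
2Nf = (sigma_a/sigma_f')^(1/b)
2Nf = (100/563)^(1/-0.089)
2Nf = 2.7081867e+08
Nf = 1.3541e+08


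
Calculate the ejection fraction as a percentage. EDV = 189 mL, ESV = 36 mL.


SV = EDV - ESV = 189 - 36 = 153 mL
EF = SV/EDV * 100 = 153/189 * 100
EF = 80.95%


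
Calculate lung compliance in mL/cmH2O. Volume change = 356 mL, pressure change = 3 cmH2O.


C = dV / dP
C = 356 / 3
C = 118.7 mL/cmH2O


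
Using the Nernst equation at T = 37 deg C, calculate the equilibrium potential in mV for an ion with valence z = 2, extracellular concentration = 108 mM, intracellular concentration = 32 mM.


E = (RT/(zF)) * ln(C_out/C_in)
T = 37 + 273.15 = 310.15 K
E = (8.314 * 310.15 / (2 * 96485)) * ln(108/32)
E = 16.25 mV


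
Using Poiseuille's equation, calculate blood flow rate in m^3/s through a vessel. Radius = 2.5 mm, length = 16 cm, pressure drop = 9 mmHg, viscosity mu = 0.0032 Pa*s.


Q = pi*r^4*dP / (8*mu*L)
r = 0.0025 m, L = 0.16 m
dP = 9 mmHg = 1199.898 Pa
Q = 3.5950e-05 m^3/s


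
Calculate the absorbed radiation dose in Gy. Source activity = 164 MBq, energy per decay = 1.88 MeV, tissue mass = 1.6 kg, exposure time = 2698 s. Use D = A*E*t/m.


A = 164 MBq = 1.6400e+08 Bq
E = 1.88 MeV = 3.01176e-13 J
D = A*E*t/m = 1.6400e+08*3.01176e-13*2698/1.6
D = 0.08329 Gy


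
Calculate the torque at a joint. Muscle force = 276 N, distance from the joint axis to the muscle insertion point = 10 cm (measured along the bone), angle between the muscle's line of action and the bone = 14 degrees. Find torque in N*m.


Torque = F * d * sin(theta)   (moment arm = d*sin(theta))
d = 10 cm = 0.1 m
Torque = 276 * 0.1 * sin(14)
Torque = 6.677 N*m


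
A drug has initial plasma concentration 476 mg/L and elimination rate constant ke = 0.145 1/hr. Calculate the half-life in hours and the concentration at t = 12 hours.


t_half = ln(2) / ke = 0.693147 / 0.145 = 4.78 hr
C(t) = C0 * exp(-ke*t) = 476 * exp(-0.145*12)
C(12) = 83.55 mg/L


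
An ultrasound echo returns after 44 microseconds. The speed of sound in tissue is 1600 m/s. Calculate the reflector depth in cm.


depth = c * t / 2
t = 44 us = 4.4000e-05 s
depth = 1600 * 4.4000e-05 / 2
depth = 0.0352 m = 3.52 cm


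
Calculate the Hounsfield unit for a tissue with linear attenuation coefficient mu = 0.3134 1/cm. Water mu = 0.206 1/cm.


HU = ((mu_tissue - mu_water) / mu_water) * 1000
HU = ((0.3134 - 0.206) / 0.206) * 1000
HU = 521.4


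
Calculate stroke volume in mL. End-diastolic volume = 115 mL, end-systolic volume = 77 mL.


SV = EDV - ESV
SV = 115 - 77
SV = 38 mL


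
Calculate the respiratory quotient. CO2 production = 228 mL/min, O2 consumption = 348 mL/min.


RQ = VCO2 / VO2
RQ = 228 / 348
RQ = 0.6552


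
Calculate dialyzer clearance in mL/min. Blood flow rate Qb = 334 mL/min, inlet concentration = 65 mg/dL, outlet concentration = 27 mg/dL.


K = Qb * (Cb_in - Cb_out) / Cb_in
K = 334 * (65 - 27) / 65
K = 195.3 mL/min


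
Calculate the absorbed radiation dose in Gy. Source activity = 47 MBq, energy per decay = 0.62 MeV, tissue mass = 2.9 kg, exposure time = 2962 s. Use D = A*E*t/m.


A = 47 MBq = 4.7000e+07 Bq
E = 0.62 MeV = 9.9324e-14 J
D = A*E*t/m = 4.7000e+07*9.9324e-14*2962/2.9
D = 0.004768 Gy


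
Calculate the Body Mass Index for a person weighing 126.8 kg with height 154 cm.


BMI = weight / height^2
height = 154 cm = 1.54 m
BMI = 126.8 / 1.54^2
BMI = 53.47 kg/m^2


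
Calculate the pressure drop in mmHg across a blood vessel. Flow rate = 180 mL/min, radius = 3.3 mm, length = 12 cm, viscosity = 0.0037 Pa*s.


dP = 8*mu*L*Q / (pi*r^4)
Q = 180 mL/min = 3e-06 m^3/s
dP = 28.6015 Pa = 28.6015 / 133.322 mmHg = 0.2145 mmHg


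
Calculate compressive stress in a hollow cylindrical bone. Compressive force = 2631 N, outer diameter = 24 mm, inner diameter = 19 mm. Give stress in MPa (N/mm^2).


A = pi*(r_o^2 - r_i^2)
r_o = 12 mm, r_i = 9.5 mm
A = 168.861 mm^2
sigma = F/A = 2631 / 168.861
sigma = 15.58 MPa


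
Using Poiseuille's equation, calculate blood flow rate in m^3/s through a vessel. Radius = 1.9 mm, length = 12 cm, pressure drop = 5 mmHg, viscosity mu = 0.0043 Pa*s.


Q = pi*r^4*dP / (8*mu*L)
r = 0.0019 m, L = 0.12 m
dP = 5 mmHg = 666.61 Pa
Q = 6.6114e-06 m^3/s


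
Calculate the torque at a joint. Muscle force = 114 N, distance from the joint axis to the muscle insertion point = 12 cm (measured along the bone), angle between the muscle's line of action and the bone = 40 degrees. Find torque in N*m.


Torque = F * d * sin(theta)   (moment arm = d*sin(theta))
d = 12 cm = 0.12 m
Torque = 114 * 0.12 * sin(40)
Torque = 8.793 N*m


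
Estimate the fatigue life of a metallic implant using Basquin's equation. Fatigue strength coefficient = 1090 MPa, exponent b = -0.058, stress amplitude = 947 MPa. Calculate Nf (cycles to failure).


sigma_a = sigma_f' * (2Nf)^b
2Nf = (sigma_a/sigma_f')^(1/b)
2Nf = (947/1090)^(1/-0.058)
2Nf = 11.299089
Nf = 5.65


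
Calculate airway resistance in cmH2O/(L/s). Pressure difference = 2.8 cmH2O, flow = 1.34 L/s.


R = dP / flow
R = 2.8 / 1.34
R = 2.09 cmH2O/(L/s)


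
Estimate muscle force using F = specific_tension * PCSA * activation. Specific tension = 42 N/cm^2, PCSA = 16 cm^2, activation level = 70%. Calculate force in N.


F = sigma * PCSA * activation
F = 42 * 16 * 0.7
F = 470.4 N


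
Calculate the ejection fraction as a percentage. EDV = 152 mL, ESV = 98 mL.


SV = EDV - ESV = 152 - 98 = 54 mL
EF = SV/EDV * 100 = 54/152 * 100
EF = 35.53%


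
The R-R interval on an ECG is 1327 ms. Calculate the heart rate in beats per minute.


HR = 60 / RR_interval(s)
RR = 1327 ms = 1.327 s
HR = 60 / 1.327 = 45.21 bpm


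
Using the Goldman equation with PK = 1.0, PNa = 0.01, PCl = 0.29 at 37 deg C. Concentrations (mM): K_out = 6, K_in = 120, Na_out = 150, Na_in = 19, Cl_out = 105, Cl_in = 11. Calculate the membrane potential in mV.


Vm = (RT/F)*ln((PK*Ko + PNa*Nao + PCl*Cli)/(PK*Ki + PNa*Nai + PCl*Clo))
Numer = 10.69, Denom = 150.64
Vm = -70.7 mV


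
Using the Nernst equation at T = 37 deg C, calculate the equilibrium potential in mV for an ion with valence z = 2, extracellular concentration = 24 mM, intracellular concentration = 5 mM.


E = (RT/(zF)) * ln(C_out/C_in)
T = 37 + 273.15 = 310.15 K
E = (8.314 * 310.15 / (2 * 96485)) * ln(24/5)
E = 20.96 mV


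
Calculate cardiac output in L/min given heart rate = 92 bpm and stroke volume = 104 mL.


CO = HR * SV
CO = 92 * 104 / 1000
CO = 9.568 L/min


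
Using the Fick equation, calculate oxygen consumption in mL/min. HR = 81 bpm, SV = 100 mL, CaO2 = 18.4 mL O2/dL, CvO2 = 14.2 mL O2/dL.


CO = HR*SV = 81*100/1000 = 8.1 L/min
a-v O2 diff = 18.4 - 14.2 = 4.2 mL/dL
VO2 = CO * (CaO2-CvO2) * 10 dL/L
VO2 = 8.1 * 4.2 * 10
VO2 = 340.2 mL/min


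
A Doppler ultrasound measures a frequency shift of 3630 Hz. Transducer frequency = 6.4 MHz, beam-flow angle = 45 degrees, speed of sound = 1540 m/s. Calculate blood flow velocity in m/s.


v = fd * c / (2 * f0 * cos(theta))
v = 3630 * 1540 / (2 * 6.4000e+06 * cos(45))
v = 0.6176 m/s


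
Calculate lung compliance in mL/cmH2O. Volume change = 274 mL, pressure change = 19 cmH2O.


C = dV / dP
C = 274 / 19
C = 14.42 mL/cmH2O


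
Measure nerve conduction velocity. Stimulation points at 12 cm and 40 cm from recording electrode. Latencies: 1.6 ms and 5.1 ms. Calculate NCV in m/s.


Distance = (40 - 12) / 100 = 0.28 m
dt = (5.1 - 1.6) / 1000 = 0.0035 s
NCV = dist / dt = 80 m/s


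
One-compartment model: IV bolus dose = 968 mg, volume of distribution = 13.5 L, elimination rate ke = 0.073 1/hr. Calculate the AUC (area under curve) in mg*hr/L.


C0 = Dose/Vd = 968/13.5 = 71.7037 mg/L
AUC = C0/ke = 71.7037/0.073
AUC = 982.2 mg*hr/L


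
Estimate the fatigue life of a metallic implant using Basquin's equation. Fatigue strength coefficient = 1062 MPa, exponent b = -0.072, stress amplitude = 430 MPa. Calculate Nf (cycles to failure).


sigma_a = sigma_f' * (2Nf)^b
2Nf = (sigma_a/sigma_f')^(1/b)
2Nf = (430/1062)^(1/-0.072)
2Nf = 284155.72
Nf = 1.421e+05


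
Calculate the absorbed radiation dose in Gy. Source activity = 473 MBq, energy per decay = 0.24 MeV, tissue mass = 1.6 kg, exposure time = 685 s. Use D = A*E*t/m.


A = 473 MBq = 4.7300e+08 Bq
E = 0.24 MeV = 3.8448e-14 J
D = A*E*t/m = 4.7300e+08*3.8448e-14*685/1.6
D = 0.007786 Gy


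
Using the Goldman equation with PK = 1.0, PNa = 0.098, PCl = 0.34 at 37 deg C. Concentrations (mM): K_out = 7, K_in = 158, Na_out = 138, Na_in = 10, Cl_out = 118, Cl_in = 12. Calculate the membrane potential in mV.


Vm = (RT/F)*ln((PK*Ko + PNa*Nao + PCl*Cli)/(PK*Ki + PNa*Nai + PCl*Clo))
Numer = 24.604, Denom = 199.1
Vm = -55.88 mV


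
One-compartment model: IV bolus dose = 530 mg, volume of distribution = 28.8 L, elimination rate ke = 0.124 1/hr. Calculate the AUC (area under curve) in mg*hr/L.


C0 = Dose/Vd = 530/28.8 = 18.4028 mg/L
AUC = C0/ke = 18.4028/0.124
AUC = 148.4 mg*hr/L


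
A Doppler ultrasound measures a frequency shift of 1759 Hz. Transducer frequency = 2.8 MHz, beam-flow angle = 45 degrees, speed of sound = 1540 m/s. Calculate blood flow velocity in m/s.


v = fd * c / (2 * f0 * cos(theta))
v = 1759 * 1540 / (2 * 2.8000e+06 * cos(45))
v = 0.6841 m/s


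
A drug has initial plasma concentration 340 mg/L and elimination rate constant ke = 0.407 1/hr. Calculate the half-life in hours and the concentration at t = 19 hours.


t_half = ln(2) / ke = 0.693147 / 0.407 = 1.703 hr
C(t) = C0 * exp(-ke*t) = 340 * exp(-0.407*19)
C(19) = 0.149 mg/L


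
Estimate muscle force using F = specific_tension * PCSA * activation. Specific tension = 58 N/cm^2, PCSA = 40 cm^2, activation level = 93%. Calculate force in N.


F = sigma * PCSA * activation
F = 58 * 40 * 0.93
F = 2158 N


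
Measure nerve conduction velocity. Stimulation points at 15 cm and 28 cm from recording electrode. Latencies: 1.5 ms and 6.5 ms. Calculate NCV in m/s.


Distance = (28 - 15) / 100 = 0.13 m
dt = (6.5 - 1.5) / 1000 = 0.005 s
NCV = dist / dt = 26 m/s


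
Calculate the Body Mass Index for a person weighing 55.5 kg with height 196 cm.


BMI = weight / height^2
height = 196 cm = 1.96 m
BMI = 55.5 / 1.96^2
BMI = 14.45 kg/m^2


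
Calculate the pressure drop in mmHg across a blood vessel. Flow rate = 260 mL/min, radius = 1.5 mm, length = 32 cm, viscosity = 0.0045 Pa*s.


dP = 8*mu*L*Q / (pi*r^4)
Q = 260 mL/min = 4.33333e-06 m^3/s
dP = 3138.77 Pa = 3138.77 / 133.322 mmHg = 23.54 mmHg


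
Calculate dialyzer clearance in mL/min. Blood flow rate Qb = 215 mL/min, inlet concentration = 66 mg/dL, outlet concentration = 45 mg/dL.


K = Qb * (Cb_in - Cb_out) / Cb_in
K = 215 * (66 - 45) / 66
K = 68.41 mL/min


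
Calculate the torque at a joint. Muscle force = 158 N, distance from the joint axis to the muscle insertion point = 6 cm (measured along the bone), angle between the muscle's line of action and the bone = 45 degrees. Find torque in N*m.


Torque = F * d * sin(theta)   (moment arm = d*sin(theta))
d = 6 cm = 0.06 m
Torque = 158 * 0.06 * sin(45)
Torque = 6.703 N*m


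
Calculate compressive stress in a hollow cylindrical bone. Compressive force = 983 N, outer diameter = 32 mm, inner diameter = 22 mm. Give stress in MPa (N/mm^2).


A = pi*(r_o^2 - r_i^2)
r_o = 16 mm, r_i = 11 mm
A = 424.115 mm^2
sigma = F/A = 983 / 424.115
sigma = 2.318 MPa


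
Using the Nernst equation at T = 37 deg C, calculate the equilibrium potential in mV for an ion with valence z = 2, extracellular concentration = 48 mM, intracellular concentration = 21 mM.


E = (RT/(zF)) * ln(C_out/C_in)
T = 37 + 273.15 = 310.15 K
E = (8.314 * 310.15 / (2 * 96485)) * ln(48/21)
E = 11.05 mV


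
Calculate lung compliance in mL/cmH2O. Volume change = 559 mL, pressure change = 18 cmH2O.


C = dV / dP
C = 559 / 18
C = 31.06 mL/cmH2O


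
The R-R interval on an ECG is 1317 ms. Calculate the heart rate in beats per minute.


HR = 60 / RR_interval(s)
RR = 1317 ms = 1.317 s
HR = 60 / 1.317 = 45.56 bpm


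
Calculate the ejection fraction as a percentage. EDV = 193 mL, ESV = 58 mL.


SV = EDV - ESV = 193 - 58 = 135 mL
EF = SV/EDV * 100 = 135/193 * 100
EF = 69.95%


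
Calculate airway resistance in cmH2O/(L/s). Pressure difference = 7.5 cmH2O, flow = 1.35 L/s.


R = dP / flow
R = 7.5 / 1.35
R = 5.556 cmH2O/(L/s)


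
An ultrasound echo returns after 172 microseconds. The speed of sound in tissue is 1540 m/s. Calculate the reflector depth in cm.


depth = c * t / 2
t = 172 us = 1.7200e-04 s
depth = 1540 * 1.7200e-04 / 2
depth = 0.13244 m = 13.244 cm


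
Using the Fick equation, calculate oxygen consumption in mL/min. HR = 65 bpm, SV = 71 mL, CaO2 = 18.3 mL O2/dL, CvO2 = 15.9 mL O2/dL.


CO = HR*SV = 65*71/1000 = 4.615 L/min
a-v O2 diff = 18.3 - 15.9 = 2.4 mL/dL
VO2 = CO * (CaO2-CvO2) * 10 dL/L
VO2 = 4.615 * 2.4 * 10
VO2 = 110.8 mL/min


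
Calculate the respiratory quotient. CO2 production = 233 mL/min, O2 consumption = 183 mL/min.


RQ = VCO2 / VO2
RQ = 233 / 183
RQ = 1.273


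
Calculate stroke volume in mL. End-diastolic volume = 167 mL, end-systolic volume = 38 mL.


SV = EDV - ESV
SV = 167 - 38
SV = 129 mL


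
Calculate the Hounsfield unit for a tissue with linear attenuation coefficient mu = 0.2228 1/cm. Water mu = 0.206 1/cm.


HU = ((mu_tissue - mu_water) / mu_water) * 1000
HU = ((0.2228 - 0.206) / 0.206) * 1000
HU = 81.55


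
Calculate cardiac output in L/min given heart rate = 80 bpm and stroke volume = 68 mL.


CO = HR * SV
CO = 80 * 68 / 1000
CO = 5.44 L/min


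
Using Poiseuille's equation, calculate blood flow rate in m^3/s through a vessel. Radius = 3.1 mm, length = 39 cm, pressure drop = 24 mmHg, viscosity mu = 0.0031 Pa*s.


Q = pi*r^4*dP / (8*mu*L)
r = 0.0031 m, L = 0.39 m
dP = 24 mmHg = 3199.728 Pa
Q = 9.5983e-05 m^3/s


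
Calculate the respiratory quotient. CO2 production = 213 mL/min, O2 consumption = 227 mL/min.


RQ = VCO2 / VO2
RQ = 213 / 227
RQ = 0.9383


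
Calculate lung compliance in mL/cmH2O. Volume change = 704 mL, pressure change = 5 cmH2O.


C = dV / dP
C = 704 / 5
C = 140.8 mL/cmH2O


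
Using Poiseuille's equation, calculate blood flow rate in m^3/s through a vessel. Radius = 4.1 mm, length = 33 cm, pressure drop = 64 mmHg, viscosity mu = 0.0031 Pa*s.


Q = pi*r^4*dP / (8*mu*L)
r = 0.0041 m, L = 0.33 m
dP = 64 mmHg = 8532.608 Pa
Q = 9.2555e-04 m^3/s


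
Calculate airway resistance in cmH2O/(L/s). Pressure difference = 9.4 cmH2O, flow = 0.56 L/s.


R = dP / flow
R = 9.4 / 0.56
R = 16.79 cmH2O/(L/s)


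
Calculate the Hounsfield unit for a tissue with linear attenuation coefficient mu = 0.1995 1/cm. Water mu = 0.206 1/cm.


HU = ((mu_tissue - mu_water) / mu_water) * 1000
HU = ((0.1995 - 0.206) / 0.206) * 1000
HU = -31.55


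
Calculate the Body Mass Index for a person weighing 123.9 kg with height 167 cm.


BMI = weight / height^2
height = 167 cm = 1.67 m
BMI = 123.9 / 1.67^2
BMI = 44.43 kg/m^2


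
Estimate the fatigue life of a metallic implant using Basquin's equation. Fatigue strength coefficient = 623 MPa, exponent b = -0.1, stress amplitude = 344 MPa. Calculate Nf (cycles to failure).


sigma_a = sigma_f' * (2Nf)^b
2Nf = (sigma_a/sigma_f')^(1/b)
2Nf = (344/623)^(1/-0.1)
2Nf = 379.57364
Nf = 189.8


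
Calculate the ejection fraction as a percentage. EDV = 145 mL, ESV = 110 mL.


SV = EDV - ESV = 145 - 110 = 35 mL
EF = SV/EDV * 100 = 35/145 * 100
EF = 24.14%


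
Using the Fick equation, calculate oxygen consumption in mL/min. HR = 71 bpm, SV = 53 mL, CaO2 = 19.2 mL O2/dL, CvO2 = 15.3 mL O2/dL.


CO = HR*SV = 71*53/1000 = 3.763 L/min
a-v O2 diff = 19.2 - 15.3 = 3.9 mL/dL
VO2 = CO * (CaO2-CvO2) * 10 dL/L
VO2 = 3.763 * 3.9 * 10
VO2 = 146.8 mL/min


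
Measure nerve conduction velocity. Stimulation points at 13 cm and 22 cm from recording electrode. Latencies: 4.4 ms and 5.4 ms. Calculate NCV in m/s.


Distance = (22 - 13) / 100 = 0.09 m
dt = (5.4 - 4.4) / 1000 = 0.001 s
NCV = dist / dt = 90 m/s


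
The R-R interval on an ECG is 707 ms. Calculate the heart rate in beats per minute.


HR = 60 / RR_interval(s)
RR = 707 ms = 0.707 s
HR = 60 / 0.707 = 84.87 bpm


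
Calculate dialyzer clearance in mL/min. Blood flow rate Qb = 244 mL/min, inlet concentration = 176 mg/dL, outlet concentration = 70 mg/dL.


K = Qb * (Cb_in - Cb_out) / Cb_in
K = 244 * (176 - 70) / 176
K = 147 mL/min


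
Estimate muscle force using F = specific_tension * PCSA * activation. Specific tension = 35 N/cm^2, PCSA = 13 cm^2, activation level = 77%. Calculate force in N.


F = sigma * PCSA * activation
F = 35 * 13 * 0.77
F = 350.4 N


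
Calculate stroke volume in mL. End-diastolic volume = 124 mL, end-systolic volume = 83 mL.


SV = EDV - ESV
SV = 124 - 83
SV = 41 mL


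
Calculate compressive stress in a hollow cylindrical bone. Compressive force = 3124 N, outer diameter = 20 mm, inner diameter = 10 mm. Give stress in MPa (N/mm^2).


A = pi*(r_o^2 - r_i^2)
r_o = 10 mm, r_i = 5 mm
A = 235.619 mm^2
sigma = F/A = 3124 / 235.619
sigma = 13.26 MPa


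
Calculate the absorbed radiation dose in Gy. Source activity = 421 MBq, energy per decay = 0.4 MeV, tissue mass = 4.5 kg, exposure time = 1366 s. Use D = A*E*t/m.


A = 421 MBq = 4.2100e+08 Bq
E = 0.4 MeV = 6.408e-14 J
D = A*E*t/m = 4.2100e+08*6.408e-14*1366/4.5
D = 0.008189 Gy


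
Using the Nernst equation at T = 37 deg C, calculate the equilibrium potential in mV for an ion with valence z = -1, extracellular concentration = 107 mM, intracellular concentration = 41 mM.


E = (RT/(zF)) * ln(C_out/C_in)
T = 37 + 273.15 = 310.15 K
E = (8.314 * 310.15 / (-1 * 96485)) * ln(107/41)
E = -25.64 mV


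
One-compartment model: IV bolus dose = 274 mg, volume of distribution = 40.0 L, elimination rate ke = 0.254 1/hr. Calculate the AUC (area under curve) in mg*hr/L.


C0 = Dose/Vd = 274/40.0 = 6.85 mg/L
AUC = C0/ke = 6.85/0.254
AUC = 26.97 mg*hr/L


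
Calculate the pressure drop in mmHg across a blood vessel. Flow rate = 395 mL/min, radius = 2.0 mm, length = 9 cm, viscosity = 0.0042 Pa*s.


dP = 8*mu*L*Q / (pi*r^4)
Q = 395 mL/min = 6.58333e-06 m^3/s
dP = 396.057 Pa = 396.057 / 133.322 mmHg = 2.971 mmHg


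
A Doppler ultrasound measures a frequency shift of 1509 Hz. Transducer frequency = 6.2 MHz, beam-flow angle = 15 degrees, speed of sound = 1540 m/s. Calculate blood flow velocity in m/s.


v = fd * c / (2 * f0 * cos(theta))
v = 1509 * 1540 / (2 * 6.2000e+06 * cos(15))
v = 0.194 m/s


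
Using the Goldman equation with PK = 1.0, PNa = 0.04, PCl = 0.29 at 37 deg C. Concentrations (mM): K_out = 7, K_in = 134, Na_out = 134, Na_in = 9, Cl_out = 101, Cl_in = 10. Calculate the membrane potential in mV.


Vm = (RT/F)*ln((PK*Ko + PNa*Nao + PCl*Cli)/(PK*Ki + PNa*Nai + PCl*Clo))
Numer = 15.26, Denom = 163.65
Vm = -63.41 mV


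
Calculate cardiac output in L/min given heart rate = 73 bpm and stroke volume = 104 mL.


CO = HR * SV
CO = 73 * 104 / 1000
CO = 7.592 L/min


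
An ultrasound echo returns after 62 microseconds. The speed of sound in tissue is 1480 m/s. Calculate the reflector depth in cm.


depth = c * t / 2
t = 62 us = 6.2000e-05 s
depth = 1480 * 6.2000e-05 / 2
depth = 0.04588 m = 4.588 cm


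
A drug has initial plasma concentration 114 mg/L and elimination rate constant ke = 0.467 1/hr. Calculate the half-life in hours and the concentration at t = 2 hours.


t_half = ln(2) / ke = 0.693147 / 0.467 = 1.484 hr
C(t) = C0 * exp(-ke*t) = 114 * exp(-0.467*2)
C(2) = 44.8 mg/L


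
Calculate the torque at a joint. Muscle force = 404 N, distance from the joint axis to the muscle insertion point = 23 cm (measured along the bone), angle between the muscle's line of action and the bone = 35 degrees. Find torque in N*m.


Torque = F * d * sin(theta)   (moment arm = d*sin(theta))
d = 23 cm = 0.23 m
Torque = 404 * 0.23 * sin(35)
Torque = 53.3 N*m


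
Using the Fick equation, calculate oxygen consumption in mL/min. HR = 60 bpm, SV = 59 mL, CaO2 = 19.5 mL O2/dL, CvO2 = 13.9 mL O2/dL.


CO = HR*SV = 60*59/1000 = 3.54 L/min
a-v O2 diff = 19.5 - 13.9 = 5.6 mL/dL
VO2 = CO * (CaO2-CvO2) * 10 dL/L
VO2 = 3.54 * 5.6 * 10
VO2 = 198.2 mL/min


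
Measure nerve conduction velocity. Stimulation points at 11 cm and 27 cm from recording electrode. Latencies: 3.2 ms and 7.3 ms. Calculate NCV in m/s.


Distance = (27 - 11) / 100 = 0.16 m
dt = (7.3 - 3.2) / 1000 = 0.0041 s
NCV = dist / dt = 39.02 m/s


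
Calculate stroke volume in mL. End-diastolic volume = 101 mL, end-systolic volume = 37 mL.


SV = EDV - ESV
SV = 101 - 37
SV = 64 mL


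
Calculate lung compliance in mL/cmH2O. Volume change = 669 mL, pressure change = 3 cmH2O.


C = dV / dP
C = 669 / 3
C = 223 mL/cmH2O


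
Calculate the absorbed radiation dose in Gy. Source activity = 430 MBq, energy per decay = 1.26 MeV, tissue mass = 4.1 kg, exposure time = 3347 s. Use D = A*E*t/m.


A = 430 MBq = 4.3000e+08 Bq
E = 1.26 MeV = 2.01852e-13 J
D = A*E*t/m = 4.3000e+08*2.01852e-13*3347/4.1
D = 0.07086 Gy


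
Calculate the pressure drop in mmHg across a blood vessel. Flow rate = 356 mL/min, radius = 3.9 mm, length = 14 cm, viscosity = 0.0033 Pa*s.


dP = 8*mu*L*Q / (pi*r^4)
Q = 356 mL/min = 5.93333e-06 m^3/s
dP = 30.1733 Pa = 30.1733 / 133.322 mmHg = 0.2263 mmHg


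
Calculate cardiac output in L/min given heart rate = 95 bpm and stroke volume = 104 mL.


CO = HR * SV
CO = 95 * 104 / 1000
CO = 9.88 L/min


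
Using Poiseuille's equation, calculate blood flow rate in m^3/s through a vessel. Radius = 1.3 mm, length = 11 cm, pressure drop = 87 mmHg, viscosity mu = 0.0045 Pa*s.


Q = pi*r^4*dP / (8*mu*L)
r = 0.0013 m, L = 0.11 m
dP = 87 mmHg = 11599.014 Pa
Q = 2.6281e-05 m^3/s


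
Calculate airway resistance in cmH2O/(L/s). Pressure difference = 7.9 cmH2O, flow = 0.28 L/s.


R = dP / flow
R = 7.9 / 0.28
R = 28.21 cmH2O/(L/s)


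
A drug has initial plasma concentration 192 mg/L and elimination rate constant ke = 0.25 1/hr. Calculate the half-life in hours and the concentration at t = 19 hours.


t_half = ln(2) / ke = 0.693147 / 0.25 = 2.773 hr
C(t) = C0 * exp(-ke*t) = 192 * exp(-0.25*19)
C(19) = 1.661 mg/L


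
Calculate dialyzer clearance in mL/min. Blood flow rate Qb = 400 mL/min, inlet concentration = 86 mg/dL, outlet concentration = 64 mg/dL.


K = Qb * (Cb_in - Cb_out) / Cb_in
K = 400 * (86 - 64) / 86
K = 102.3 mL/min


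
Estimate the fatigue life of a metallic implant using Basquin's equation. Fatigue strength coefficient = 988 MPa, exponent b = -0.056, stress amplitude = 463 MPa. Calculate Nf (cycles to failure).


sigma_a = sigma_f' * (2Nf)^b
2Nf = (sigma_a/sigma_f')^(1/b)
2Nf = (463/988)^(1/-0.056)
2Nf = 755339.21
Nf = 3.777e+05


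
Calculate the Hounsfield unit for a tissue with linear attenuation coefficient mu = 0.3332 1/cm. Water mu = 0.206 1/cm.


HU = ((mu_tissue - mu_water) / mu_water) * 1000
HU = ((0.3332 - 0.206) / 0.206) * 1000
HU = 617.5


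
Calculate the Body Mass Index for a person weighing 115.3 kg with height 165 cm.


BMI = weight / height^2
height = 165 cm = 1.65 m
BMI = 115.3 / 1.65^2
BMI = 42.35 kg/m^2


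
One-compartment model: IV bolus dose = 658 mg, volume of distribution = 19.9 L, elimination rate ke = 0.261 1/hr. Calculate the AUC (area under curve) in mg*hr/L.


C0 = Dose/Vd = 658/19.9 = 33.0653 mg/L
AUC = C0/ke = 33.0653/0.261
AUC = 126.7 mg*hr/L


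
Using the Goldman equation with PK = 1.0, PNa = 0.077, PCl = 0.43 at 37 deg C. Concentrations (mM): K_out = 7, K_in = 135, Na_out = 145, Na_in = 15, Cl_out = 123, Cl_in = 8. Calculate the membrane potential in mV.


Vm = (RT/F)*ln((PK*Ko + PNa*Nao + PCl*Cli)/(PK*Ki + PNa*Nai + PCl*Clo))
Numer = 21.605, Denom = 189.045
Vm = -57.97 mV


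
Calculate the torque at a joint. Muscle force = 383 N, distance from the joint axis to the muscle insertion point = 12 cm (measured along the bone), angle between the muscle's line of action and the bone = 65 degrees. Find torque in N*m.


Torque = F * d * sin(theta)   (moment arm = d*sin(theta))
d = 12 cm = 0.12 m
Torque = 383 * 0.12 * sin(65)
Torque = 41.65 N*m


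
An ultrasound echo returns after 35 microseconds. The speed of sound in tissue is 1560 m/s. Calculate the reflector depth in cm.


depth = c * t / 2
t = 35 us = 3.5000e-05 s
depth = 1560 * 3.5000e-05 / 2
depth = 0.0273 m = 2.73 cm


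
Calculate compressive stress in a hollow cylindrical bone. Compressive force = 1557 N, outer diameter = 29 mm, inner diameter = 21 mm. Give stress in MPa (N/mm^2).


A = pi*(r_o^2 - r_i^2)
r_o = 14.5 mm, r_i = 10.5 mm
A = 314.159 mm^2
sigma = F/A = 1557 / 314.159
sigma = 4.956 MPa


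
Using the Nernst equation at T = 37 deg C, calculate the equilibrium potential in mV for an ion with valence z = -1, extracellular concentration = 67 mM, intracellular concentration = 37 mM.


E = (RT/(zF)) * ln(C_out/C_in)
T = 37 + 273.15 = 310.15 K
E = (8.314 * 310.15 / (-1 * 96485)) * ln(67/37)
E = -15.87 mV


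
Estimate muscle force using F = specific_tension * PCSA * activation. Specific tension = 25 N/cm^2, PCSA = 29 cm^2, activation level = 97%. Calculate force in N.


F = sigma * PCSA * activation
F = 25 * 29 * 0.97
F = 703.2 N


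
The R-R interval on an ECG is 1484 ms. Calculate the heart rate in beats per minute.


HR = 60 / RR_interval(s)
RR = 1484 ms = 1.484 s
HR = 60 / 1.484 = 40.43 bpm


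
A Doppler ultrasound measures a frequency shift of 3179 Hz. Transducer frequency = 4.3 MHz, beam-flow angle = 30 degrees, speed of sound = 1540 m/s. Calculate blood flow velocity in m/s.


v = fd * c / (2 * f0 * cos(theta))
v = 3179 * 1540 / (2 * 4.3000e+06 * cos(30))
v = 0.6573 m/s


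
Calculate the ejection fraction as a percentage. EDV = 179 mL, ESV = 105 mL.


SV = EDV - ESV = 179 - 105 = 74 mL
EF = SV/EDV * 100 = 74/179 * 100
EF = 41.34%


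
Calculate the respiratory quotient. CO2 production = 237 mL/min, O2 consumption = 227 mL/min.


RQ = VCO2 / VO2
RQ = 237 / 227
RQ = 1.044


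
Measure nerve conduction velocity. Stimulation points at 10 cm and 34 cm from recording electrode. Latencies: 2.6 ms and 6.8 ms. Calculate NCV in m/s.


Distance = (34 - 10) / 100 = 0.24 m
dt = (6.8 - 2.6) / 1000 = 0.0042 s
NCV = dist / dt = 57.14 m/s


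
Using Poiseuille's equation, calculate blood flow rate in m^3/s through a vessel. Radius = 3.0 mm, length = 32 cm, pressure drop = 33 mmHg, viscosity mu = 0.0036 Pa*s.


Q = pi*r^4*dP / (8*mu*L)
r = 0.003 m, L = 0.32 m
dP = 33 mmHg = 4399.626 Pa
Q = 1.2148e-04 m^3/s


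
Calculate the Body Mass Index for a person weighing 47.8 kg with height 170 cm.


BMI = weight / height^2
height = 170 cm = 1.7 m
BMI = 47.8 / 1.7^2
BMI = 16.54 kg/m^2


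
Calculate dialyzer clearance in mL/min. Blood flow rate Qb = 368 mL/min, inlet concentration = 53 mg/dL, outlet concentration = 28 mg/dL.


K = Qb * (Cb_in - Cb_out) / Cb_in
K = 368 * (53 - 28) / 53
K = 173.6 mL/min


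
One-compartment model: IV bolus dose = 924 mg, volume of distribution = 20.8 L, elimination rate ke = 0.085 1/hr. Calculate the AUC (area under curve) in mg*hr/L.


C0 = Dose/Vd = 924/20.8 = 44.4231 mg/L
AUC = C0/ke = 44.4231/0.085
AUC = 522.6 mg*hr/L


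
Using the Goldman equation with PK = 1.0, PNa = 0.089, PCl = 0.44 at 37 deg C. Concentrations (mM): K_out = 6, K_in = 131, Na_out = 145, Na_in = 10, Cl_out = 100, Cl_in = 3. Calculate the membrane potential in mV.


Vm = (RT/F)*ln((PK*Ko + PNa*Nao + PCl*Cli)/(PK*Ki + PNa*Nai + PCl*Clo))
Numer = 20.225, Denom = 175.89
Vm = -57.81 mV


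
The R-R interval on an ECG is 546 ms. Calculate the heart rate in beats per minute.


HR = 60 / RR_interval(s)
RR = 546 ms = 0.546 s
HR = 60 / 0.546 = 109.9 bpm


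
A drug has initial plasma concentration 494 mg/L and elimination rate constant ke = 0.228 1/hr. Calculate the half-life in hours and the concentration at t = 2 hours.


t_half = ln(2) / ke = 0.693147 / 0.228 = 3.04 hr
C(t) = C0 * exp(-ke*t) = 494 * exp(-0.228*2)
C(2) = 313.1 mg/L


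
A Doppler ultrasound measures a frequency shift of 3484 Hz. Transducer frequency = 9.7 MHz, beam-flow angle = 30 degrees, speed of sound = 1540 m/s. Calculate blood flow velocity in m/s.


v = fd * c / (2 * f0 * cos(theta))
v = 3484 * 1540 / (2 * 9.7000e+06 * cos(30))
v = 0.3193 m/s


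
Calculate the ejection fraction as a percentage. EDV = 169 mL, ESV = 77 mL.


SV = EDV - ESV = 169 - 77 = 92 mL
EF = SV/EDV * 100 = 92/169 * 100
EF = 54.44%


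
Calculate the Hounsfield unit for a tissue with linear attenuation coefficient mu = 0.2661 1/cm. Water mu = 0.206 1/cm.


HU = ((mu_tissue - mu_water) / mu_water) * 1000
HU = ((0.2661 - 0.206) / 0.206) * 1000
HU = 291.7


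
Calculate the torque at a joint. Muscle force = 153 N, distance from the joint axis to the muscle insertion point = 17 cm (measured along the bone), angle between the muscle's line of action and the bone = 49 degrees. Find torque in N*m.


Torque = F * d * sin(theta)   (moment arm = d*sin(theta))
d = 17 cm = 0.17 m
Torque = 153 * 0.17 * sin(49)
Torque = 19.63 N*m


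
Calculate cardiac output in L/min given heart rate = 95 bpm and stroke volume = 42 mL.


CO = HR * SV
CO = 95 * 42 / 1000
CO = 3.99 L/min


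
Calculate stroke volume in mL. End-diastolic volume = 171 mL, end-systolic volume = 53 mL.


SV = EDV - ESV
SV = 171 - 53
SV = 118 mL


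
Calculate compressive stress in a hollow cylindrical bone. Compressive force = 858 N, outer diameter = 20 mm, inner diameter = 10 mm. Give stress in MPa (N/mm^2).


A = pi*(r_o^2 - r_i^2)
r_o = 10 mm, r_i = 5 mm
A = 235.619 mm^2
sigma = F/A = 858 / 235.619
sigma = 3.641 MPa


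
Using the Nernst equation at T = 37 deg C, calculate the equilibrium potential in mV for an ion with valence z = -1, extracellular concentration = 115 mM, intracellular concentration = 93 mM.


E = (RT/(zF)) * ln(C_out/C_in)
T = 37 + 273.15 = 310.15 K
E = (8.314 * 310.15 / (-1 * 96485)) * ln(115/93)
E = -5.675 mV


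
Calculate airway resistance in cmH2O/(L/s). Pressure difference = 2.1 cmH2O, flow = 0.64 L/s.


R = dP / flow
R = 2.1 / 0.64
R = 3.281 cmH2O/(L/s)


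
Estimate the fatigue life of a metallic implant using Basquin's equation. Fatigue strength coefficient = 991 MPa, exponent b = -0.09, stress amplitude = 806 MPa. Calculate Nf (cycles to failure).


sigma_a = sigma_f' * (2Nf)^b
2Nf = (sigma_a/sigma_f')^(1/b)
2Nf = (806/991)^(1/-0.09)
2Nf = 9.933349
Nf = 4.967


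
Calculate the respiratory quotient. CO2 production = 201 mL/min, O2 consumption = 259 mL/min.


RQ = VCO2 / VO2
RQ = 201 / 259
RQ = 0.7761


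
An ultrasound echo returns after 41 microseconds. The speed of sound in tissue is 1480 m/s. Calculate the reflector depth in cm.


depth = c * t / 2
t = 41 us = 4.1000e-05 s
depth = 1480 * 4.1000e-05 / 2
depth = 0.03034 m = 3.034 cm


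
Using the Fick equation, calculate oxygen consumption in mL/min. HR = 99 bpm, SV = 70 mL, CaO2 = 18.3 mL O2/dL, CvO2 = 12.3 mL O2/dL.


CO = HR*SV = 99*70/1000 = 6.93 L/min
a-v O2 diff = 18.3 - 12.3 = 6 mL/dL
VO2 = CO * (CaO2-CvO2) * 10 dL/L
VO2 = 6.93 * 6 * 10
VO2 = 415.8 mL/min


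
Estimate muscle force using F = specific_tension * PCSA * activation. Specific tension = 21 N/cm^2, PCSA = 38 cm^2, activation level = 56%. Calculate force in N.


F = sigma * PCSA * activation
F = 21 * 38 * 0.56
F = 446.9 N


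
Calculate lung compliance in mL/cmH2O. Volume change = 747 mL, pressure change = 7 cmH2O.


C = dV / dP
C = 747 / 7
C = 106.7 mL/cmH2O


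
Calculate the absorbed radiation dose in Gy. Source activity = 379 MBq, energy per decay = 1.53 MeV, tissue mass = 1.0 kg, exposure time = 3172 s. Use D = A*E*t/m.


A = 379 MBq = 3.7900e+08 Bq
E = 1.53 MeV = 2.45106e-13 J
D = A*E*t/m = 3.7900e+08*2.45106e-13*3172/1.0
D = 0.2947 Gy


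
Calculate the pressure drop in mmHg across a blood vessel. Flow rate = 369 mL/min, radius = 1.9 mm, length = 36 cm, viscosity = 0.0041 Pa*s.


dP = 8*mu*L*Q / (pi*r^4)
Q = 369 mL/min = 6.15e-06 m^3/s
dP = 1773.73 Pa = 1773.73 / 133.322 mmHg = 13.3 mmHg


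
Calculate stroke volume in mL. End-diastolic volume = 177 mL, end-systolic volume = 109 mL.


SV = EDV - ESV
SV = 177 - 109
SV = 68 mL


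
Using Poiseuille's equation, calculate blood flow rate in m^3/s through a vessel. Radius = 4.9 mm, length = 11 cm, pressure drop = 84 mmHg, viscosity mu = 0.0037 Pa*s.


Q = pi*r^4*dP / (8*mu*L)
r = 0.0049 m, L = 0.11 m
dP = 84 mmHg = 11199.048 Pa
Q = 0.006229 m^3/s


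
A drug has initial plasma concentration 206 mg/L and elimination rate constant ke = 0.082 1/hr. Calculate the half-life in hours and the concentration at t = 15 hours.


t_half = ln(2) / ke = 0.693147 / 0.082 = 8.453 hr
C(t) = C0 * exp(-ke*t) = 206 * exp(-0.082*15)
C(15) = 60.21 mg/L


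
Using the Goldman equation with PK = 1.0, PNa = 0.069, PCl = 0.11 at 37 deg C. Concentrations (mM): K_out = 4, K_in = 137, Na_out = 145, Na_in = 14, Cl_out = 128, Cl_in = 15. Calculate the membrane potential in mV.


Vm = (RT/F)*ln((PK*Ko + PNa*Nao + PCl*Cli)/(PK*Ki + PNa*Nai + PCl*Clo))
Numer = 15.655, Denom = 152.046
Vm = -60.76 mV


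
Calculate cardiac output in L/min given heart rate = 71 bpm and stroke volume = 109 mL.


CO = HR * SV
CO = 71 * 109 / 1000
CO = 7.739 L/min


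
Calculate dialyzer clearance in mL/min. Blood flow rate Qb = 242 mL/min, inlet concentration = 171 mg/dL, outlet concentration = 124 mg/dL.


K = Qb * (Cb_in - Cb_out) / Cb_in
K = 242 * (171 - 124) / 171
K = 66.51 mL/min


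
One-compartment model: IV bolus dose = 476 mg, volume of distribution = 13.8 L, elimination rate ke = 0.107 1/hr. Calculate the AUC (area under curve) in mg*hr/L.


C0 = Dose/Vd = 476/13.8 = 34.4928 mg/L
AUC = C0/ke = 34.4928/0.107
AUC = 322.4 mg*hr/L


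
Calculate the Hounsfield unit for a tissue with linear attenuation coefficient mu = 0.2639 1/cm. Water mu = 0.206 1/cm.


HU = ((mu_tissue - mu_water) / mu_water) * 1000
HU = ((0.2639 - 0.206) / 0.206) * 1000
HU = 281.1


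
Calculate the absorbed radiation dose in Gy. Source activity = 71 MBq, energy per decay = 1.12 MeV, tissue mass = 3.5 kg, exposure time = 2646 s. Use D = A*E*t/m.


A = 71 MBq = 7.1000e+07 Bq
E = 1.12 MeV = 1.79424e-13 J
D = A*E*t/m = 7.1000e+07*1.79424e-13*2646/3.5
D = 0.009631 Gy


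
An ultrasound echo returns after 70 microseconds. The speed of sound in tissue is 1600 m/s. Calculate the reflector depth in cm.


depth = c * t / 2
t = 70 us = 7.0000e-05 s
depth = 1600 * 7.0000e-05 / 2
depth = 0.056 m = 5.6 cm


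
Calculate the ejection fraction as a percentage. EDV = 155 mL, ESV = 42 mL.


SV = EDV - ESV = 155 - 42 = 113 mL
EF = SV/EDV * 100 = 113/155 * 100
EF = 72.9%


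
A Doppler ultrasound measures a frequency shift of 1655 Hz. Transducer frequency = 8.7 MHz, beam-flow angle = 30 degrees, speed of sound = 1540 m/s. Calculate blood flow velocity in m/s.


v = fd * c / (2 * f0 * cos(theta))
v = 1655 * 1540 / (2 * 8.7000e+06 * cos(30))
v = 0.1691 m/s


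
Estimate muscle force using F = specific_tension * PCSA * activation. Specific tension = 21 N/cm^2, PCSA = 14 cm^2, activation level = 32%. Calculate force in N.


F = sigma * PCSA * activation
F = 21 * 14 * 0.32
F = 94.08 N


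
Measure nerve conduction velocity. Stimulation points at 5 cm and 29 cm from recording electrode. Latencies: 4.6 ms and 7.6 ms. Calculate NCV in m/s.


Distance = (29 - 5) / 100 = 0.24 m
dt = (7.6 - 4.6) / 1000 = 0.003 s
NCV = dist / dt = 80 m/s


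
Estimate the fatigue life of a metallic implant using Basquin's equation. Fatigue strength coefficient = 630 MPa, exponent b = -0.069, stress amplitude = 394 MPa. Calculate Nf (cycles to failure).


sigma_a = sigma_f' * (2Nf)^b
2Nf = (sigma_a/sigma_f')^(1/b)
2Nf = (394/630)^(1/-0.069)
2Nf = 900.04789
Nf = 450


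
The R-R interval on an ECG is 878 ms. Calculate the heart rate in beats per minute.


HR = 60 / RR_interval(s)
RR = 878 ms = 0.878 s
HR = 60 / 0.878 = 68.34 bpm


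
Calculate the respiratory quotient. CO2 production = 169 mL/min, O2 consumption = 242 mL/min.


RQ = VCO2 / VO2
RQ = 169 / 242
RQ = 0.6983


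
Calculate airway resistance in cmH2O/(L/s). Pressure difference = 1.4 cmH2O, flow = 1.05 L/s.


R = dP / flow
R = 1.4 / 1.05
R = 1.333 cmH2O/(L/s)


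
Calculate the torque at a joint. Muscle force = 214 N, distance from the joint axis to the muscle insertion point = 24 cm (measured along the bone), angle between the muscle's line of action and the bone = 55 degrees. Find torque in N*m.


Torque = F * d * sin(theta)   (moment arm = d*sin(theta))
d = 24 cm = 0.24 m
Torque = 214 * 0.24 * sin(55)
Torque = 42.07 N*m


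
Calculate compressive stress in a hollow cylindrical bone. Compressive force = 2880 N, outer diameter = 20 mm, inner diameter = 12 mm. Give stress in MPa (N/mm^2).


A = pi*(r_o^2 - r_i^2)
r_o = 10 mm, r_i = 6 mm
A = 201.062 mm^2
sigma = F/A = 2880 / 201.062
sigma = 14.32 MPa
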